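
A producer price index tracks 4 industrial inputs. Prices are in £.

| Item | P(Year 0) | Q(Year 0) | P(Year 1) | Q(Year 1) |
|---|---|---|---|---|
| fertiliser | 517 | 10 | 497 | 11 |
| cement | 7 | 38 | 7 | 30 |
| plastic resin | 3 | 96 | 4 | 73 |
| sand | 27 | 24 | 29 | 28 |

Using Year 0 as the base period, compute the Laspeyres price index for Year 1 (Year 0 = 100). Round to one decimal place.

Laspeyres price index uses base-period quantities as weights.
ΣP(Year 1)·Q(Year 0) = 497×10 + 7×38 + 4×96 + 29×24 = 4970 + 266 + 384 + 696 = 6316
ΣP(Year 0)·Q(Year 0) = 517×10 + 7×38 + 3×96 + 27×24 = 5170 + 266 + 288 + 648 = 6372
Index = 6316 / 6372 × 100 = 99.1212

99.1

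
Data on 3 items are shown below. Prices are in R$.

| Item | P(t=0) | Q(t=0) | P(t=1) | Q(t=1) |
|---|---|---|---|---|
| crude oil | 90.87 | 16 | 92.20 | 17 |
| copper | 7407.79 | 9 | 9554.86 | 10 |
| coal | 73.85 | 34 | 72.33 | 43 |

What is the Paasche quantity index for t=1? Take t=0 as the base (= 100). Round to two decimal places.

111.45

Paasche quantity index uses current-period prices as weights.
ΣP(t=1)·Q(t=1) = 92.20×17 + 9554.86×10 + 72.33×43 = 1567.4 + 95548.6 + 3110.19 = 100226.19
ΣP(t=1)·Q(t=0) = 92.20×16 + 9554.86×9 + 72.33×34 = 1475.2 + 85993.74 + 2459.22 = 89928.16
Index = 100226.19 / 89928.16 × 100 = 111.4514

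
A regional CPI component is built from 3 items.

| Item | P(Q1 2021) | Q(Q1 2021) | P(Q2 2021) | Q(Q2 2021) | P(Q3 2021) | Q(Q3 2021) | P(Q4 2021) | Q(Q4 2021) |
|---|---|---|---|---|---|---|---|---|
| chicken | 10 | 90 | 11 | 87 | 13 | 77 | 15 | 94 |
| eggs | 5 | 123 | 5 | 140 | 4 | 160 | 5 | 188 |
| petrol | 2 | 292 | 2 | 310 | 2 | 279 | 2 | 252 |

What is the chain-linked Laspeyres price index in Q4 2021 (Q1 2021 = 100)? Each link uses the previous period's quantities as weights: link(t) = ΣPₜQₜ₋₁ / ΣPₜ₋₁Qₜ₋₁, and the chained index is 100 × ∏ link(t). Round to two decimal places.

Link Q1 2021→Q2 2021:
ΣP(Q2 2021)Q(Q1 2021) = 11×90 + 5×123 + 2×292 = 990 + 615 + 584 = 2189
ΣP(Q1 2021)Q(Q1 2021) = 10×90 + 5×123 + 2×292 = 900 + 615 + 584 = 2099
link = 2189/2099 = 1.042878
Link Q2 2021→Q3 2021:
ΣP(Q3 2021)Q(Q2 2021) = 13×87 + 4×140 + 2×310 = 1131 + 560 + 620 = 2311
ΣP(Q2 2021)Q(Q2 2021) = 11×87 + 5×140 + 2×310 = 957 + 700 + 620 = 2277
link = 2311/2277 = 1.014932
Link Q3 2021→Q4 2021:
ΣP(Q4 2021)Q(Q3 2021) = 15×77 + 5×160 + 2×279 = 1155 + 800 + 558 = 2513
ΣP(Q3 2021)Q(Q3 2021) = 13×77 + 4×160 + 2×279 = 1001 + 640 + 558 = 2199
link = 2513/2199 = 1.142792
Chained index = 100 × 1.042878 × 1.014932 × 1.142792 = 120.9588

120.96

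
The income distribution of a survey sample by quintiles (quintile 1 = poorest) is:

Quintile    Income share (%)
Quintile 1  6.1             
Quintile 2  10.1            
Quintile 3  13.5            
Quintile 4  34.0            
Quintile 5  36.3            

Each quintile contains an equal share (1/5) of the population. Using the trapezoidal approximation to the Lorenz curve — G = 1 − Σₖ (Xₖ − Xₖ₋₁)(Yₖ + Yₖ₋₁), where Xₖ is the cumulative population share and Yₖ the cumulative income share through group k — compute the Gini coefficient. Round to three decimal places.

Cumulative income shares Yₖ: 0.0610, 0.1620, 0.2970, 0.6370, 1.0000
Σ (Xₖ−Xₖ₋₁)(Yₖ+Yₖ₋₁) = (1/5)(0.0610+0.0000) + (1/5)(0.1620+0.0610) + (1/5)(0.2970+0.1620) + (1/5)(0.6370+0.2970) + (1/5)(1.0000+0.6370)
  = 0.0122 + 0.0446 + 0.0918 + 0.1868 + 0.3274 = 0.6628
G = 1 − 0.6628 = 0.3372

0.337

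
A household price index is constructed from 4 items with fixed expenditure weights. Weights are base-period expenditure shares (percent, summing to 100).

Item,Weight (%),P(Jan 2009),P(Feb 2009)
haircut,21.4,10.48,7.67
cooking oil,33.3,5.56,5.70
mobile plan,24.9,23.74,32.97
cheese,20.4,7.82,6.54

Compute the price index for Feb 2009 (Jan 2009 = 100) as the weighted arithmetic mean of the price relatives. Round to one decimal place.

haircut: 21.4 × (7.67/10.48) = 21.4 × 0.731870 = 15.6620
cooking oil: 33.3 × (5.70/5.56) = 33.3 × 1.025180 = 34.1385
mobile plan: 24.9 × (32.97/23.74) = 24.9 × 1.388795 = 34.5810
cheese: 20.4 × (6.54/7.82) = 20.4 × 0.836317 = 17.0609
Index = Σ wᵢ·(p₁ᵢ/p₀ᵢ) = 15.6620 + 34.1385 + 34.5810 + 17.0609 = 101.4424

101.4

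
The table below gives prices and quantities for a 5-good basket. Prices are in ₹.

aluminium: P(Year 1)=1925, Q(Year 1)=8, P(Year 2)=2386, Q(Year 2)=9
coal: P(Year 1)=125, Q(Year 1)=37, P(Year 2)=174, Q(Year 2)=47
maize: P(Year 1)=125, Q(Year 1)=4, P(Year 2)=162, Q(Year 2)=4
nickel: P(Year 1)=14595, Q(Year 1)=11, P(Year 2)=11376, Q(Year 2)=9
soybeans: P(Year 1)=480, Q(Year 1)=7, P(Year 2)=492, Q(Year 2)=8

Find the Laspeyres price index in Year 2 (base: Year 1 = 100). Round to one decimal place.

Laspeyres price index uses base-period quantities as weights.
ΣP(Year 2)·Q(Year 1) = 2386×8 + 174×37 + 162×4 + 11376×11 + 492×7 = 19088 + 6438 + 648 + 125136 + 3444 = 154754
ΣP(Year 1)·Q(Year 1) = 1925×8 + 125×37 + 125×4 + 14595×11 + 480×7 = 15400 + 4625 + 500 + 160545 + 3360 = 184430
Index = 154754 / 184430 × 100 = 83.9093

83.9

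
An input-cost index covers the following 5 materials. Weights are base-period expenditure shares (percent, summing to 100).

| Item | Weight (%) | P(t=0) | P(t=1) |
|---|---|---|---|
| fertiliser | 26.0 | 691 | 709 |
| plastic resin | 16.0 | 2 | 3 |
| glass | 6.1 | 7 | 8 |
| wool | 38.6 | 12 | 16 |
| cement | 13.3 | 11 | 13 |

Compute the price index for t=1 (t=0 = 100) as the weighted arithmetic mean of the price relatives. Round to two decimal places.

fertiliser: 26.0 × (709/691) = 26.0 × 1.026049 = 26.6773
plastic resin: 16.0 × (3/2) = 16.0 × 1.500000 = 24.0000
glass: 6.1 × (8/7) = 6.1 × 1.142857 = 6.9714
wool: 38.6 × (16/12) = 38.6 × 1.333333 = 51.4667
cement: 13.3 × (13/11) = 13.3 × 1.181818 = 15.7182
Index = Σ wᵢ·(p₁ᵢ/p₀ᵢ) = 26.6773 + 24.0000 + 6.9714 + 51.4667 + 15.7182 = 124.8336

124.83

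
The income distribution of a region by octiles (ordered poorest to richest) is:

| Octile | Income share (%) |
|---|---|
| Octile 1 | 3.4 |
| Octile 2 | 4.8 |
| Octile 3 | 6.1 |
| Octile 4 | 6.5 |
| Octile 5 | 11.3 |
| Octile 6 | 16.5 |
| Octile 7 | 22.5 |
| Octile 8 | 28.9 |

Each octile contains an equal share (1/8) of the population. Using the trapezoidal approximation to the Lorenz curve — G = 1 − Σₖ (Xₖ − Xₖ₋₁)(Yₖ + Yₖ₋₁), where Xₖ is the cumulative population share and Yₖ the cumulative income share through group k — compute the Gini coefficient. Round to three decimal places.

0.379

Cumulative income shares Yₖ: 0.0340, 0.0820, 0.1430, 0.2080, 0.3210, 0.4860, 0.7110, 1.0000
Σ (Xₖ−Xₖ₋₁)(Yₖ+Yₖ₋₁) = (1/8)(0.0340+0.0000) + (1/8)(0.0820+0.0340) + (1/8)(0.1430+0.0820) + (1/8)(0.2080+0.1430) + (1/8)(0.3210+0.2080) + (1/8)(0.4860+0.3210) + (1/8)(0.7110+0.4860) + (1/8)(1.0000+0.7110)
  = 0.0043 + 0.0145 + 0.0281 + 0.0439 + 0.0661 + 0.1009 + 0.1496 + 0.2139 = 0.6212
G = 1 − 0.6212 = 0.3788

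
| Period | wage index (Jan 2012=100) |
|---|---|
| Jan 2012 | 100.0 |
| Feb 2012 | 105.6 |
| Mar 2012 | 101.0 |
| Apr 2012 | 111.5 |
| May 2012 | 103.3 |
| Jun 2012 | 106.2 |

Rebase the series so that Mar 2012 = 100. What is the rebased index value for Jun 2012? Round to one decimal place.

105.1

Rebased(Jun 2012) = 106.2 / 101.0 × 100 = 105.1485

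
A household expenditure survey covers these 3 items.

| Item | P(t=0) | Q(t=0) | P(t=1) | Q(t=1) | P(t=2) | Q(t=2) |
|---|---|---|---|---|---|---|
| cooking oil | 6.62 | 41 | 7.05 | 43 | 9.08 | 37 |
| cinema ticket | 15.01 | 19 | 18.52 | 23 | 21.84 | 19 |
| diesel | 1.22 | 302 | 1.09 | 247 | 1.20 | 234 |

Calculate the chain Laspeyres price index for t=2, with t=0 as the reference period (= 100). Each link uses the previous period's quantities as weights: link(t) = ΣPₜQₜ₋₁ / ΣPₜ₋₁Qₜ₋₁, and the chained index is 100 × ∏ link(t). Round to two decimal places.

124.92

Link t=0→t=1:
ΣP(t=1)Q(t=0) = 7.05×41 + 18.52×19 + 1.09×302 = 289.05 + 351.88 + 329.18 = 970.11
ΣP(t=0)Q(t=0) = 6.62×41 + 15.01×19 + 1.22×302 = 271.42 + 285.19 + 368.44 = 925.05
link = 970.11/925.05 = 1.048711
Link t=1→t=2:
ΣP(t=2)Q(t=1) = 9.08×43 + 21.84×23 + 1.20×247 = 390.44 + 502.32 + 296.4 = 1189.16
ΣP(t=1)Q(t=1) = 7.05×43 + 18.52×23 + 1.09×247 = 303.15 + 425.96 + 269.23 = 998.34
link = 1189.16/998.34 = 1.191137
Chained index = 100 × 1.048711 × 1.191137 = 124.9159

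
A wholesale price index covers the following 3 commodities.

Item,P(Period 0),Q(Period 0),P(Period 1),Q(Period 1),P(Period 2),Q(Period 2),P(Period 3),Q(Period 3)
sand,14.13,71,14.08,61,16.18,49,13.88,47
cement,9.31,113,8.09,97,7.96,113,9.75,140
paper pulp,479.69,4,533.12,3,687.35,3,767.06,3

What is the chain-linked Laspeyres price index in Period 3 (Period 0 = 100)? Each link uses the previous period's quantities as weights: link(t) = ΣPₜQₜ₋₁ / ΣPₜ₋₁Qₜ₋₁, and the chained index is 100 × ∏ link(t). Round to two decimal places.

130.48

Link Period 0→Period 1:
ΣP(Period 1)Q(Period 0) = 14.08×71 + 8.09×113 + 533.12×4 = 999.68 + 914.17 + 2132.48 = 4046.33
ΣP(Period 0)Q(Period 0) = 14.13×71 + 9.31×113 + 479.69×4 = 1003.23 + 1052.03 + 1918.76 = 3974.02
link = 4046.33/3974.02 = 1.018196
Link Period 1→Period 2:
ΣP(Period 2)Q(Period 1) = 16.18×61 + 7.96×97 + 687.35×3 = 986.98 + 772.12 + 2062.05 = 3821.15
ΣP(Period 1)Q(Period 1) = 14.08×61 + 8.09×97 + 533.12×3 = 858.88 + 784.73 + 1599.36 = 3242.97
link = 3821.15/3242.97 = 1.178287
Link Period 2→Period 3:
ΣP(Period 3)Q(Period 2) = 13.88×49 + 9.75×113 + 767.06×3 = 680.12 + 1101.75 + 2301.18 = 4083.05
ΣP(Period 2)Q(Period 2) = 16.18×49 + 7.96×113 + 687.35×3 = 792.82 + 899.48 + 2062.05 = 3754.35
link = 4083.05/3754.35 = 1.087552
Chained index = 100 × 1.018196 × 1.178287 × 1.087552 = 130.4765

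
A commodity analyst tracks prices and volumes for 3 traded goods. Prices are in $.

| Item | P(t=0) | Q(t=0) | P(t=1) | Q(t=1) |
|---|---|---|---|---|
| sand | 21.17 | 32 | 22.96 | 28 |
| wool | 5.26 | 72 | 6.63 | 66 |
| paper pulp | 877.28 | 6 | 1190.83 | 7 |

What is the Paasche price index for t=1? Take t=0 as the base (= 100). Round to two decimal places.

132.98

Paasche price index uses current-period quantities as weights.
ΣP(t=1)·Q(t=1) = 22.96×28 + 6.63×66 + 1190.83×7 = 642.88 + 437.58 + 8335.81 = 9416.27
ΣP(t=0)·Q(t=1) = 21.17×28 + 5.26×66 + 877.28×7 = 592.76 + 347.16 + 6140.96 = 7080.88
Index = 9416.27 / 7080.88 × 100 = 132.9816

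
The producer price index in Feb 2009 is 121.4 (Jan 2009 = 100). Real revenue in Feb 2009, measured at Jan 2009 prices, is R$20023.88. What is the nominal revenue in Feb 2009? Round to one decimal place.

24309.0

Nominal = Real × (Index/100) = 20023.88 × (121.4/100)
        = 20023.88 × 1.214 = 24308.9903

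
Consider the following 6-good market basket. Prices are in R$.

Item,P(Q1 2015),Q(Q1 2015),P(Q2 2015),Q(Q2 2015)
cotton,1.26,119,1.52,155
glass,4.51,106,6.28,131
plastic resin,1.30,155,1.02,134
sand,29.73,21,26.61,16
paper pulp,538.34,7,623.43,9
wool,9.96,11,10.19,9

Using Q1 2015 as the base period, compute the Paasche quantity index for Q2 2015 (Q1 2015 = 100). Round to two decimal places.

Paasche quantity index uses current-period prices as weights.
ΣP(Q2 2015)·Q(Q2 2015) = 1.52×155 + 6.28×131 + 1.02×134 + 26.61×16 + 623.43×9 + 10.19×9 = 235.6 + 822.68 + 136.68 + 425.76 + 5610.87 + 91.71 = 7323.3
ΣP(Q2 2015)·Q(Q1 2015) = 1.52×119 + 6.28×106 + 1.02×155 + 26.61×21 + 623.43×7 + 10.19×11 = 180.88 + 665.68 + 158.1 + 558.81 + 4364.01 + 112.09 = 6039.57
Index = 7323.3 / 6039.57 × 100 = 121.2553

121.26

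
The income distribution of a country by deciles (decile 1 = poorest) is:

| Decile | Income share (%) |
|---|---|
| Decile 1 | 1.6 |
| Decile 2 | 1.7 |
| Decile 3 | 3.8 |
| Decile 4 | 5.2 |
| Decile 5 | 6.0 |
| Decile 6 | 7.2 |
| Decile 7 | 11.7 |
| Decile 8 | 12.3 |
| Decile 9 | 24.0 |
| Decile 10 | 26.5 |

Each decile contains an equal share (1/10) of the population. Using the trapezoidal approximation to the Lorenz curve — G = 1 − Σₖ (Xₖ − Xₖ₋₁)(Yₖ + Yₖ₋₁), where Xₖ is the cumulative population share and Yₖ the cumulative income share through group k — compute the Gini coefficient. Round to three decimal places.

Cumulative income shares Yₖ: 0.0160, 0.0330, 0.0710, 0.1230, 0.1830, 0.2550, 0.3720, 0.4950, 0.7350, 1.0000
Σ (Xₖ−Xₖ₋₁)(Yₖ+Yₖ₋₁) = (1/10)(0.0160+0.0000) + (1/10)(0.0330+0.0160) + (1/10)(0.0710+0.0330) + (1/10)(0.1230+0.0710) + (1/10)(0.1830+0.1230) + (1/10)(0.2550+0.1830) + (1/10)(0.3720+0.2550) + (1/10)(0.4950+0.3720) + (1/10)(0.7350+0.4950) + (1/10)(1.0000+0.7350)
  = 0.0016 + 0.0049 + 0.0104 + 0.0194 + 0.0306 + 0.0438 + 0.0627 + 0.0867 + 0.1230 + 0.1735 = 0.5566
G = 1 − 0.5566 = 0.4434

0.443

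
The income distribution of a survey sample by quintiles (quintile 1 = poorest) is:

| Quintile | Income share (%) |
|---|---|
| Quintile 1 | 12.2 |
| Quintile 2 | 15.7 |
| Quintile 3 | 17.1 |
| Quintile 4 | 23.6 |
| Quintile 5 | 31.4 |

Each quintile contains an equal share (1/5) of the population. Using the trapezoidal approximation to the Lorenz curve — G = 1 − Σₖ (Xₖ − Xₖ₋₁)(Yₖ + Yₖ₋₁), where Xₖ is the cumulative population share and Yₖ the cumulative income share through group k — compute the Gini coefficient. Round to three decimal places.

Cumulative income shares Yₖ: 0.1220, 0.2790, 0.4500, 0.6860, 1.0000
Σ (Xₖ−Xₖ₋₁)(Yₖ+Yₖ₋₁) = (1/5)(0.1220+0.0000) + (1/5)(0.2790+0.1220) + (1/5)(0.4500+0.2790) + (1/5)(0.6860+0.4500) + (1/5)(1.0000+0.6860)
  = 0.0244 + 0.0802 + 0.1458 + 0.2272 + 0.3372 = 0.8148
G = 1 − 0.8148 = 0.1852

0.185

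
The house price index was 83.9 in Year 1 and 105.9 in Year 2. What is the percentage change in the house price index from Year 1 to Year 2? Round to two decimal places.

Change = (105.9 − 83.9) / 83.9 × 100
       = 22.0 / 83.9 × 100 = 26.2217%

26.22%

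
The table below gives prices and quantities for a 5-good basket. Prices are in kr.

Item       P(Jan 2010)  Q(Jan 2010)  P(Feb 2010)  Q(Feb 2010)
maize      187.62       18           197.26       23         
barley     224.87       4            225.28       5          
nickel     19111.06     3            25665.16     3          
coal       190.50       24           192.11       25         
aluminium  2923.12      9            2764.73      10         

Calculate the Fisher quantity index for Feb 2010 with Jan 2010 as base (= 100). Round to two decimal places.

Laspeyres component (base-period weights):
ΣP(Jan 2010)Q(Feb 2010) = 187.62×23 + 224.87×5 + 19111.06×3 + 190.50×25 + 2923.12×10 = 4315.26 + 1124.35 + 57333.18 + 4762.5 + 29231.2 = 96766.49
ΣP(Jan 2010)Q(Jan 2010) = 187.62×18 + 224.87×4 + 19111.06×3 + 190.50×24 + 2923.12×9 = 3377.16 + 899.48 + 57333.18 + 4572 + 26308.08 = 92489.9
L = 96766.49 / 92489.9 × 100 = 104.6238
Paasche component (current-period weights):
ΣP(Feb 2010)Q(Feb 2010) = 197.26×23 + 225.28×5 + 25665.16×3 + 192.11×25 + 2764.73×10 = 4536.98 + 1126.4 + 76995.48 + 4802.75 + 27647.3 = 115108.91
ΣP(Feb 2010)Q(Jan 2010) = 197.26×18 + 225.28×4 + 25665.16×3 + 192.11×24 + 2764.73×9 = 3550.68 + 901.12 + 76995.48 + 4610.64 + 24882.57 = 110940.49
P = 115108.91 / 110940.49 × 100 = 103.7573
Fisher = √(L × P) = √(104.6238 × 103.7573) = 104.1897

104.19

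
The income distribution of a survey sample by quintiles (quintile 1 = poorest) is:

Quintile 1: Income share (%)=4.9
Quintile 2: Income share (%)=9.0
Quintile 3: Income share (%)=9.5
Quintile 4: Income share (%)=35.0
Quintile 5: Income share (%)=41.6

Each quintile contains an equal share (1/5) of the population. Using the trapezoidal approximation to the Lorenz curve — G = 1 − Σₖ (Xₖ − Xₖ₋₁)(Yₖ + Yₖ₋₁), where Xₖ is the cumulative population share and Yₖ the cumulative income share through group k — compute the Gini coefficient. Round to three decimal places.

Cumulative income shares Yₖ: 0.0490, 0.1390, 0.2340, 0.5840, 1.0000
Σ (Xₖ−Xₖ₋₁)(Yₖ+Yₖ₋₁) = (1/5)(0.0490+0.0000) + (1/5)(0.1390+0.0490) + (1/5)(0.2340+0.1390) + (1/5)(0.5840+0.2340) + (1/5)(1.0000+0.5840)
  = 0.0098 + 0.0376 + 0.0746 + 0.1636 + 0.3168 = 0.6024
G = 1 − 0.6024 = 0.3976

0.398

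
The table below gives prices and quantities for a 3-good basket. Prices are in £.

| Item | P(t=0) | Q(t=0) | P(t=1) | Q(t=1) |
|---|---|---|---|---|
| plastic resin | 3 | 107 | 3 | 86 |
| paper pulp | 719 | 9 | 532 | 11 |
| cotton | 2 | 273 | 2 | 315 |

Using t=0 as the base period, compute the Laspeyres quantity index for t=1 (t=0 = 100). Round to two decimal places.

Laspeyres quantity index uses base-period prices as weights.
ΣP(t=0)·Q(t=1) = 3×86 + 719×11 + 2×315 = 258 + 7909 + 630 = 8797
ΣP(t=0)·Q(t=0) = 3×107 + 719×9 + 2×273 = 321 + 6471 + 546 = 7338
Index = 8797 / 7338 × 100 = 119.8828

119.88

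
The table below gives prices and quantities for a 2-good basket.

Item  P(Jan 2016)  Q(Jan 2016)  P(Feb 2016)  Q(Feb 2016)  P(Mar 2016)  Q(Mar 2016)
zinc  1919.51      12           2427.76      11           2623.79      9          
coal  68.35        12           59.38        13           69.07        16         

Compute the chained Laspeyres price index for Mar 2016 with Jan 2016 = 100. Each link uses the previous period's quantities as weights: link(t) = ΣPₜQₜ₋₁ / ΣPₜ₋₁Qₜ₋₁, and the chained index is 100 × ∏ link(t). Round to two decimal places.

135.51

Link Jan 2016→Feb 2016:
ΣP(Feb 2016)Q(Jan 2016) = 2427.76×12 + 59.38×12 = 29133.12 + 712.56 = 29845.68
ΣP(Jan 2016)Q(Jan 2016) = 1919.51×12 + 68.35×12 = 23034.12 + 820.2 = 23854.32
link = 29845.68/23854.32 = 1.251165
Link Feb 2016→Mar 2016:
ΣP(Mar 2016)Q(Feb 2016) = 2623.79×11 + 69.07×13 = 28861.69 + 897.91 = 29759.6
ΣP(Feb 2016)Q(Feb 2016) = 2427.76×11 + 59.38×13 = 26705.36 + 771.94 = 27477.3
link = 29759.6/27477.3 = 1.083061
Chained index = 100 × 1.251165 × 1.083061 = 135.5088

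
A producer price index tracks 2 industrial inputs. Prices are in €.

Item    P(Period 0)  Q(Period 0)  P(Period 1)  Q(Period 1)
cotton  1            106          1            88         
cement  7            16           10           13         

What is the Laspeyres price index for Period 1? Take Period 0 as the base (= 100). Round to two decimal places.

122.02

Laspeyres price index uses base-period quantities as weights.
ΣP(Period 1)·Q(Period 0) = 1×106 + 10×16 = 106 + 160 = 266
ΣP(Period 0)·Q(Period 0) = 1×106 + 7×16 = 106 + 112 = 218
Index = 266 / 218 × 100 = 122.0183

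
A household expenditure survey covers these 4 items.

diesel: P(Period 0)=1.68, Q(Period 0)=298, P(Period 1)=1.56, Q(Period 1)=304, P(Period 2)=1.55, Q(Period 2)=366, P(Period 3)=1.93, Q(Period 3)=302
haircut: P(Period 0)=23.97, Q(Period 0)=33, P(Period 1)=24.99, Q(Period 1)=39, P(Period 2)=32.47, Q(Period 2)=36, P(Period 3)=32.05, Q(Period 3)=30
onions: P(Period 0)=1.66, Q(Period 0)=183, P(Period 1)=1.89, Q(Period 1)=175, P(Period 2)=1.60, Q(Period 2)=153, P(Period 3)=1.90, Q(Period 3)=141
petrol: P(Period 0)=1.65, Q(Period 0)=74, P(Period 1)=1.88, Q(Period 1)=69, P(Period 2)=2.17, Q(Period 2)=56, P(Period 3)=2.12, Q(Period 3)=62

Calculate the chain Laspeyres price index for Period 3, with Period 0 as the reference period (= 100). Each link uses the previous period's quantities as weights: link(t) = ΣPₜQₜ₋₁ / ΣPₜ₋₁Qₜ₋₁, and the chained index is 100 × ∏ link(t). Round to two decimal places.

Link Period 0→Period 1:
ΣP(Period 1)Q(Period 0) = 1.56×298 + 24.99×33 + 1.89×183 + 1.88×74 = 464.88 + 824.67 + 345.87 + 139.12 = 1774.54
ΣP(Period 0)Q(Period 0) = 1.68×298 + 23.97×33 + 1.66×183 + 1.65×74 = 500.64 + 791.01 + 303.78 + 122.1 = 1717.53
link = 1774.54/1717.53 = 1.033193
Link Period 1→Period 2:
ΣP(Period 2)Q(Period 1) = 1.55×304 + 32.47×39 + 1.60×175 + 2.17×69 = 471.2 + 1266.33 + 280 + 149.73 = 2167.26
ΣP(Period 1)Q(Period 1) = 1.56×304 + 24.99×39 + 1.89×175 + 1.88×69 = 474.24 + 974.61 + 330.75 + 129.72 = 1909.32
link = 2167.26/1909.32 = 1.135095
Link Period 2→Period 3:
ΣP(Period 3)Q(Period 2) = 1.93×366 + 32.05×36 + 1.90×153 + 2.12×56 = 706.38 + 1153.8 + 290.7 + 118.72 = 2269.6
ΣP(Period 2)Q(Period 2) = 1.55×366 + 32.47×36 + 1.60×153 + 2.17×56 = 567.3 + 1168.92 + 244.8 + 121.52 = 2102.54
link = 2269.6/2102.54 = 1.079456
Chained index = 100 × 1.033193 × 1.135095 × 1.079456 = 126.5957

126.60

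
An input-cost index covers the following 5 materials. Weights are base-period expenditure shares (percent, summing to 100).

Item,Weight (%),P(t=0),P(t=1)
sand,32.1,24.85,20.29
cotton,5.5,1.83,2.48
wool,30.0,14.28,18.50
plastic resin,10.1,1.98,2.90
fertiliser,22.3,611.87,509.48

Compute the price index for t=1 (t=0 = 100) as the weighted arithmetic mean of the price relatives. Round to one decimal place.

105.9

sand: 32.1 × (20.29/24.85) = 32.1 × 0.816499 = 26.2096
cotton: 5.5 × (2.48/1.83) = 5.5 × 1.355191 = 7.4536
wool: 30.0 × (18.50/14.28) = 30.0 × 1.295518 = 38.8655
plastic resin: 10.1 × (2.90/1.98) = 10.1 × 1.464646 = 14.7929
fertiliser: 22.3 × (509.48/611.87) = 22.3 × 0.832661 = 18.5683
Index = Σ wᵢ·(p₁ᵢ/p₀ᵢ) = 26.2096 + 7.4536 + 38.8655 + 14.7929 + 18.5683 = 105.8900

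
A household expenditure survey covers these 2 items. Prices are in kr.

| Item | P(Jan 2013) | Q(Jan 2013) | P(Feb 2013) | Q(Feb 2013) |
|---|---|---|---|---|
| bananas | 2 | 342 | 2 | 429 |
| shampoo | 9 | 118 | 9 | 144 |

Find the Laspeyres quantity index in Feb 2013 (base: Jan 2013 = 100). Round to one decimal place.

123.4

Laspeyres quantity index uses base-period prices as weights.
ΣP(Jan 2013)·Q(Feb 2013) = 2×429 + 9×144 = 858 + 1296 = 2154
ΣP(Jan 2013)·Q(Jan 2013) = 2×342 + 9×118 = 684 + 1062 = 1746
Index = 2154 / 1746 × 100 = 123.3677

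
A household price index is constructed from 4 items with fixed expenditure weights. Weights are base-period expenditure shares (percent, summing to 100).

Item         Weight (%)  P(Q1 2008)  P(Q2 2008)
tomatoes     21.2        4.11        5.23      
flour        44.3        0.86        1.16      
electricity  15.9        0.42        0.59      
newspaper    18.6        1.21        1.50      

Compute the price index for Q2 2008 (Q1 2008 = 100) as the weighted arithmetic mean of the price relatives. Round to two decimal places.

tomatoes: 21.2 × (5.23/4.11) = 21.2 × 1.272506 = 26.9771
flour: 44.3 × (1.16/0.86) = 44.3 × 1.348837 = 59.7535
electricity: 15.9 × (0.59/0.42) = 15.9 × 1.404762 = 22.3357
newspaper: 18.6 × (1.50/1.21) = 18.6 × 1.239669 = 23.0579
Index = Σ wᵢ·(p₁ᵢ/p₀ᵢ) = 26.9771 + 59.7535 + 22.3357 + 23.0579 = 132.1242

132.12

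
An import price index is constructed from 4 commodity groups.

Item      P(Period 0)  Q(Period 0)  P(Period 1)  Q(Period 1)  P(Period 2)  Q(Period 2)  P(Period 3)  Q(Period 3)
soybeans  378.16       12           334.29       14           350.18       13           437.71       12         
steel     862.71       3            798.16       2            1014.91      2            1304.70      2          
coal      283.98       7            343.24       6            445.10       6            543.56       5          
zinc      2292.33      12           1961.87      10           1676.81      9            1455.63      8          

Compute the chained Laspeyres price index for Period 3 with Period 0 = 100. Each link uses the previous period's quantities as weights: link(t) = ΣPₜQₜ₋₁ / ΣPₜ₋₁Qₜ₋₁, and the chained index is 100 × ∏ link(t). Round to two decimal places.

84.42

Link Period 0→Period 1:
ΣP(Period 1)Q(Period 0) = 334.29×12 + 798.16×3 + 343.24×7 + 1961.87×12 = 4011.48 + 2394.48 + 2402.68 + 23542.44 = 32351.08
ΣP(Period 0)Q(Period 0) = 378.16×12 + 862.71×3 + 283.98×7 + 2292.33×12 = 4537.92 + 2588.13 + 1987.86 + 27507.96 = 36621.87
link = 32351.08/36621.87 = 0.883381
Link Period 1→Period 2:
ΣP(Period 2)Q(Period 1) = 350.18×14 + 1014.91×2 + 445.10×6 + 1676.81×10 = 4902.52 + 2029.82 + 2670.6 + 16768.1 = 26371.04
ΣP(Period 1)Q(Period 1) = 334.29×14 + 798.16×2 + 343.24×6 + 1961.87×10 = 4680.06 + 1596.32 + 2059.44 + 19618.7 = 27954.52
link = 26371.04/27954.52 = 0.943355
Link Period 2→Period 3:
ΣP(Period 3)Q(Period 2) = 437.71×13 + 1304.70×2 + 543.56×6 + 1455.63×9 = 5690.23 + 2609.4 + 3261.36 + 13100.67 = 24661.66
ΣP(Period 2)Q(Period 2) = 350.18×13 + 1014.91×2 + 445.10×6 + 1676.81×9 = 4552.34 + 2029.82 + 2670.6 + 15091.29 = 24344.05
link = 24661.66/24344.05 = 1.013047
Chained index = 100 × 0.883381 × 0.943355 × 1.013047 = 84.4215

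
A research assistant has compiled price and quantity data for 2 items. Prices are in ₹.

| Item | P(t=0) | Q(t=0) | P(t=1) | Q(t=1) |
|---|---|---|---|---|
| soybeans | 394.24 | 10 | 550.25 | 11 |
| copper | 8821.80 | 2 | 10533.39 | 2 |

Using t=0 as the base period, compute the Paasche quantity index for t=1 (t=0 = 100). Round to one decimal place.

Paasche quantity index uses current-period prices as weights.
ΣP(t=1)·Q(t=1) = 550.25×11 + 10533.39×2 = 6052.75 + 21066.78 = 27119.53
ΣP(t=1)·Q(t=0) = 550.25×10 + 10533.39×2 = 5502.5 + 21066.78 = 26569.28
Index = 27119.53 / 26569.28 × 100 = 102.0710

102.1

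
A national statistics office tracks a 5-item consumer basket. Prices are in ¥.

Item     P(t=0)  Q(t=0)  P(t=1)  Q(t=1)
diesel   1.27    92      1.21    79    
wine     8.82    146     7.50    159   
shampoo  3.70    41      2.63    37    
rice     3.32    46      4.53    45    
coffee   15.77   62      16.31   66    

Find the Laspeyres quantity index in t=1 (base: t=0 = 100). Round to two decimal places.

105.33

Laspeyres quantity index uses base-period prices as weights.
ΣP(t=0)·Q(t=1) = 1.27×79 + 8.82×159 + 3.70×37 + 3.32×45 + 15.77×66 = 100.33 + 1402.38 + 136.9 + 149.4 + 1040.82 = 2829.83
ΣP(t=0)·Q(t=0) = 1.27×92 + 8.82×146 + 3.70×41 + 3.32×46 + 15.77×62 = 116.84 + 1287.72 + 151.7 + 152.72 + 977.74 = 2686.72
Index = 2829.83 / 2686.72 × 100 = 105.3266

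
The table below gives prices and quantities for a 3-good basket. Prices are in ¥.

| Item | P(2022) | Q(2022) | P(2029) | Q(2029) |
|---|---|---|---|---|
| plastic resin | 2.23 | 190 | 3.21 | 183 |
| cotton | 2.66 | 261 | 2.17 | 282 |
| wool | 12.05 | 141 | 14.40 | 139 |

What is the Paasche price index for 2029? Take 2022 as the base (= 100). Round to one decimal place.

Paasche price index uses current-period quantities as weights.
ΣP(2029)·Q(2029) = 3.21×183 + 2.17×282 + 14.40×139 = 587.43 + 611.94 + 2001.6 = 3200.97
ΣP(2022)·Q(2029) = 2.23×183 + 2.66×282 + 12.05×139 = 408.09 + 750.12 + 1674.95 = 2833.16
Index = 3200.97 / 2833.16 × 100 = 112.9823

113.0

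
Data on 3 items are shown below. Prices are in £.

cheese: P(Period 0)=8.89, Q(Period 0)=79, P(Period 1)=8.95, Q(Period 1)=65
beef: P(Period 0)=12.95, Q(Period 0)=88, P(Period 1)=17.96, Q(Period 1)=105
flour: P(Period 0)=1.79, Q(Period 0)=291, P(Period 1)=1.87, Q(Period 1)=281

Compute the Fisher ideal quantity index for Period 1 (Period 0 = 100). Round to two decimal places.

Laspeyres component (base-period weights):
ΣP(Period 0)Q(Period 1) = 8.89×65 + 12.95×105 + 1.79×281 = 577.85 + 1359.75 + 502.99 = 2440.59
ΣP(Period 0)Q(Period 0) = 8.89×79 + 12.95×88 + 1.79×291 = 702.31 + 1139.6 + 520.89 = 2362.8
L = 2440.59 / 2362.8 × 100 = 103.2923
Paasche component (current-period weights):
ΣP(Period 1)Q(Period 1) = 8.95×65 + 17.96×105 + 1.87×281 = 581.75 + 1885.8 + 525.47 = 2993.02
ΣP(Period 1)Q(Period 0) = 8.95×79 + 17.96×88 + 1.87×291 = 707.05 + 1580.48 + 544.17 = 2831.7
P = 2993.02 / 2831.7 × 100 = 105.6969
Fisher = √(L × P) = √(103.2923 × 105.6969) = 104.4877

104.49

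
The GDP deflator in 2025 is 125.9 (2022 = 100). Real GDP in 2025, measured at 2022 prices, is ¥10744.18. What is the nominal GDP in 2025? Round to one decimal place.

13526.9

Nominal = Real × (Index/100) = 10744.18 × (125.9/100)
        = 10744.18 × 1.259 = 13526.9226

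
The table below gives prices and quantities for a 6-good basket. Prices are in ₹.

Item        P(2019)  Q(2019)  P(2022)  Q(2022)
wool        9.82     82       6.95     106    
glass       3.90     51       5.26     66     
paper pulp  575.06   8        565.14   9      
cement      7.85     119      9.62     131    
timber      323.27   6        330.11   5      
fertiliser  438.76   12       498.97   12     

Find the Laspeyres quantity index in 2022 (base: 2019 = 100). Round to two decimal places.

104.66

Laspeyres quantity index uses base-period prices as weights.
ΣP(2019)·Q(2022) = 9.82×106 + 3.90×66 + 575.06×9 + 7.85×131 + 323.27×5 + 438.76×12 = 1040.92 + 257.4 + 5175.54 + 1028.35 + 1616.35 + 5265.12 = 14383.68
ΣP(2019)·Q(2019) = 9.82×82 + 3.90×51 + 575.06×8 + 7.85×119 + 323.27×6 + 438.76×12 = 805.24 + 198.9 + 4600.48 + 934.15 + 1939.62 + 5265.12 = 13743.51
Index = 14383.68 / 13743.51 × 100 = 104.6580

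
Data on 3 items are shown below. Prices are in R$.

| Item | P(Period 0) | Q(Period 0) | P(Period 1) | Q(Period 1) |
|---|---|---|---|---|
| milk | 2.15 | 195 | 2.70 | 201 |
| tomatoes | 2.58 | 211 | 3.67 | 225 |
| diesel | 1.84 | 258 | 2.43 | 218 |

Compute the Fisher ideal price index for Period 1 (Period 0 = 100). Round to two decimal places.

134.15

Laspeyres component (base-period weights):
ΣP(Period 1)Q(Period 0) = 2.70×195 + 3.67×211 + 2.43×258 = 526.5 + 774.37 + 626.94 = 1927.81
ΣP(Period 0)Q(Period 0) = 2.15×195 + 2.58×211 + 1.84×258 = 419.25 + 544.38 + 474.72 = 1438.35
L = 1927.81 / 1438.35 × 100 = 134.0293
Paasche component (current-period weights):
ΣP(Period 1)Q(Period 1) = 2.70×201 + 3.67×225 + 2.43×218 = 542.7 + 825.75 + 529.74 = 1898.19
ΣP(Period 0)Q(Period 1) = 2.15×201 + 2.58×225 + 1.84×218 = 432.15 + 580.5 + 401.12 = 1413.77
P = 1898.19 / 1413.77 × 100 = 134.2644
Fisher = √(L × P) = √(134.0293 × 134.2644) = 134.1468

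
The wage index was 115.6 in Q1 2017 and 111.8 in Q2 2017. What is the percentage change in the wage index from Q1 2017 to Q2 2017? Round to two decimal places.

-3.29%

Change = (111.8 − 115.6) / 115.6 × 100
       = -3.8 / 115.6 × 100 = -3.2872%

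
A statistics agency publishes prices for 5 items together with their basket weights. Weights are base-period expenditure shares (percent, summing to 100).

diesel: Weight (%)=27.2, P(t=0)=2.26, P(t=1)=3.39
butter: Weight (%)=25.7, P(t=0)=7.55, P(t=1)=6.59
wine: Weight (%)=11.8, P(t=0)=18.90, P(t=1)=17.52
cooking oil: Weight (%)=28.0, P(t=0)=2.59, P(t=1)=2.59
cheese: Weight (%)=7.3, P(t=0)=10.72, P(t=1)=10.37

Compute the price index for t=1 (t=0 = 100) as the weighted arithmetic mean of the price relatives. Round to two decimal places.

109.23

diesel: 27.2 × (3.39/2.26) = 27.2 × 1.500000 = 40.8000
butter: 25.7 × (6.59/7.55) = 25.7 × 0.872848 = 22.4322
wine: 11.8 × (17.52/18.90) = 11.8 × 0.926984 = 10.9384
cooking oil: 28.0 × (2.59/2.59) = 28.0 × 1.000000 = 28.0000
cheese: 7.3 × (10.37/10.72) = 7.3 × 0.967351 = 7.0617
Index = Σ wᵢ·(p₁ᵢ/p₀ᵢ) = 40.8000 + 22.4322 + 10.9384 + 28.0000 + 7.0617 = 109.2323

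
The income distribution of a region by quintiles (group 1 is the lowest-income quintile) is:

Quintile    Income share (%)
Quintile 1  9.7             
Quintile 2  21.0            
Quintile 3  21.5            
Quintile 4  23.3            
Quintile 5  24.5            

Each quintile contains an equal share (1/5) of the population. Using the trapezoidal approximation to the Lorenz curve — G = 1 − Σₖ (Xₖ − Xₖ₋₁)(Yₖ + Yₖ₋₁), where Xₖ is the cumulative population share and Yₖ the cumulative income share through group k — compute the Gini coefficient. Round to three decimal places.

Cumulative income shares Yₖ: 0.0970, 0.3070, 0.5220, 0.7550, 1.0000
Σ (Xₖ−Xₖ₋₁)(Yₖ+Yₖ₋₁) = (1/5)(0.0970+0.0000) + (1/5)(0.3070+0.0970) + (1/5)(0.5220+0.3070) + (1/5)(0.7550+0.5220) + (1/5)(1.0000+0.7550)
  = 0.0194 + 0.0808 + 0.1658 + 0.2554 + 0.3510 = 0.8724
G = 1 − 0.8724 = 0.1276

0.128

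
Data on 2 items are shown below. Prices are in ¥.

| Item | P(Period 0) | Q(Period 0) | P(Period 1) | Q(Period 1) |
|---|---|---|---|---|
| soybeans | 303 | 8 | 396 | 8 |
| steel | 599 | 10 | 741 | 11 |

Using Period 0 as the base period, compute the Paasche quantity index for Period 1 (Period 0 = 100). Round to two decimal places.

107.01

Paasche quantity index uses current-period prices as weights.
ΣP(Period 1)·Q(Period 1) = 396×8 + 741×11 = 3168 + 8151 = 11319
ΣP(Period 1)·Q(Period 0) = 396×8 + 741×10 = 3168 + 7410 = 10578
Index = 11319 / 10578 × 100 = 107.0051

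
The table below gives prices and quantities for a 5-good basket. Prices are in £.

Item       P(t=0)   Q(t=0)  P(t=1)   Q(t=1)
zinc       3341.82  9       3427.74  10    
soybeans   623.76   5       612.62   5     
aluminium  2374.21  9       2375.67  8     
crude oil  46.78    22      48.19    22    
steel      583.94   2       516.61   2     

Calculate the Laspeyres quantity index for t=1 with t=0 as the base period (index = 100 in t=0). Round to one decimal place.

101.7

Laspeyres quantity index uses base-period prices as weights.
ΣP(t=0)·Q(t=1) = 3341.82×10 + 623.76×5 + 2374.21×8 + 46.78×22 + 583.94×2 = 33418.2 + 3118.8 + 18993.68 + 1029.16 + 1167.88 = 57727.72
ΣP(t=0)·Q(t=0) = 3341.82×9 + 623.76×5 + 2374.21×9 + 46.78×22 + 583.94×2 = 30076.38 + 3118.8 + 21367.89 + 1029.16 + 1167.88 = 56760.11
Index = 57727.72 / 56760.11 × 100 = 101.7047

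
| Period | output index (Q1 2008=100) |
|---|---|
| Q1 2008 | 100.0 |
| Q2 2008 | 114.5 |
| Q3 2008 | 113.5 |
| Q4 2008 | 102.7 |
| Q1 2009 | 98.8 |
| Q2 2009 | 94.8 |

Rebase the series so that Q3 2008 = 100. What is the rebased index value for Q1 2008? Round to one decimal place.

88.1

Rebased(Q1 2008) = 100.0 / 113.5 × 100 = 88.1057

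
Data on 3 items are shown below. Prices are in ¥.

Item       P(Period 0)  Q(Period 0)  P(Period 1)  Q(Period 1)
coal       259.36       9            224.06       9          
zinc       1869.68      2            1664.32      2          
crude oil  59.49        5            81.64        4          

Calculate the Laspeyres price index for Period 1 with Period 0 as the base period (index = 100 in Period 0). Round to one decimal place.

Laspeyres price index uses base-period quantities as weights.
ΣP(Period 1)·Q(Period 0) = 224.06×9 + 1664.32×2 + 81.64×5 = 2016.54 + 3328.64 + 408.2 = 5753.38
ΣP(Period 0)·Q(Period 0) = 259.36×9 + 1869.68×2 + 59.49×5 = 2334.24 + 3739.36 + 297.45 = 6371.05
Index = 5753.38 / 6371.05 × 100 = 90.3051

90.3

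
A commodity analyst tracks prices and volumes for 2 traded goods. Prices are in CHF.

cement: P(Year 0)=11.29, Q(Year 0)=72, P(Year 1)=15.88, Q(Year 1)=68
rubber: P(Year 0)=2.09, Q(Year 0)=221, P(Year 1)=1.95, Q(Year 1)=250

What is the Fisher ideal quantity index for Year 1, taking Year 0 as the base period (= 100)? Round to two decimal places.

100.38

Laspeyres component (base-period weights):
ΣP(Year 0)Q(Year 1) = 11.29×68 + 2.09×250 = 767.72 + 522.5 = 1290.22
ΣP(Year 0)Q(Year 0) = 11.29×72 + 2.09×221 = 812.88 + 461.89 = 1274.77
L = 1290.22 / 1274.77 × 100 = 101.2120
Paasche component (current-period weights):
ΣP(Year 1)Q(Year 1) = 15.88×68 + 1.95×250 = 1079.84 + 487.5 = 1567.34
ΣP(Year 1)Q(Year 0) = 15.88×72 + 1.95×221 = 1143.36 + 430.95 = 1574.31
P = 1567.34 / 1574.31 × 100 = 99.5573
Fisher = √(L × P) = √(101.2120 × 99.5573) = 100.3812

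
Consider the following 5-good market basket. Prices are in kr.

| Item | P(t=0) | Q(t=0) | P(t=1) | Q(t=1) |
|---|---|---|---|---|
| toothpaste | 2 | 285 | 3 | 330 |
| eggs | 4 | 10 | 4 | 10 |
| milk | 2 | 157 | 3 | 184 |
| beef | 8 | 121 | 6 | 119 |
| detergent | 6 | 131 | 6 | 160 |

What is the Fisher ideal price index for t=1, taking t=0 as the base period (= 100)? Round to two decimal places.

108.36

Laspeyres component (base-period weights):
ΣP(t=1)Q(t=0) = 3×285 + 4×10 + 3×157 + 6×121 + 6×131 = 855 + 40 + 471 + 726 + 786 = 2878
ΣP(t=0)Q(t=0) = 2×285 + 4×10 + 2×157 + 8×121 + 6×131 = 570 + 40 + 314 + 968 + 786 = 2678
L = 2878 / 2678 × 100 = 107.4683
Paasche component (current-period weights):
ΣP(t=1)Q(t=1) = 3×330 + 4×10 + 3×184 + 6×119 + 6×160 = 990 + 40 + 552 + 714 + 960 = 3256
ΣP(t=0)Q(t=1) = 2×330 + 4×10 + 2×184 + 8×119 + 6×160 = 660 + 40 + 368 + 952 + 960 = 2980
P = 3256 / 2980 × 100 = 109.2617
Fisher = √(L × P) = √(107.4683 × 109.2617) = 108.3613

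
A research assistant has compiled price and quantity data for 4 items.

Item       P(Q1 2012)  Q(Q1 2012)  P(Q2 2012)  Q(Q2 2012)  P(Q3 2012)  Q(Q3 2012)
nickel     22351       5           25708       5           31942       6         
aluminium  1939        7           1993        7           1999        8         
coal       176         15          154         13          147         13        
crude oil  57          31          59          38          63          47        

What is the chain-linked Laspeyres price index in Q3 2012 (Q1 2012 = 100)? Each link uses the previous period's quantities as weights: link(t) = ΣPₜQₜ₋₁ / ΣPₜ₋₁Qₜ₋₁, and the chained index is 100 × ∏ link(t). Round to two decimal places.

Link Q1 2012→Q2 2012:
ΣP(Q2 2012)Q(Q1 2012) = 25708×5 + 1993×7 + 154×15 + 59×31 = 128540 + 13951 + 2310 + 1829 = 146630
ΣP(Q1 2012)Q(Q1 2012) = 22351×5 + 1939×7 + 176×15 + 57×31 = 111755 + 13573 + 2640 + 1767 = 129735
link = 146630/129735 = 1.130227
Link Q2 2012→Q3 2012:
ΣP(Q3 2012)Q(Q2 2012) = 31942×5 + 1999×7 + 147×13 + 63×38 = 159710 + 13993 + 1911 + 2394 = 178008
ΣP(Q2 2012)Q(Q2 2012) = 25708×5 + 1993×7 + 154×13 + 59×38 = 128540 + 13951 + 2002 + 2242 = 146735
link = 178008/146735 = 1.213126
Chained index = 100 × 1.130227 × 1.213126 = 137.1107

137.11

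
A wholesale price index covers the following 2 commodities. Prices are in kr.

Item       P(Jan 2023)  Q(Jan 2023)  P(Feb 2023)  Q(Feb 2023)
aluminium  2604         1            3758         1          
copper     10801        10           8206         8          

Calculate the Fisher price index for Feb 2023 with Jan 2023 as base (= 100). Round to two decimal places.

Laspeyres component (base-period weights):
ΣP(Feb 2023)Q(Jan 2023) = 3758×1 + 8206×10 = 3758 + 82060 = 85818
ΣP(Jan 2023)Q(Jan 2023) = 2604×1 + 10801×10 = 2604 + 108010 = 110614
L = 85818 / 110614 × 100 = 77.5833
Paasche component (current-period weights):
ΣP(Feb 2023)Q(Feb 2023) = 3758×1 + 8206×8 = 3758 + 65648 = 69406
ΣP(Jan 2023)Q(Feb 2023) = 2604×1 + 10801×8 = 2604 + 86408 = 89012
P = 69406 / 89012 × 100 = 77.9738
Fisher = √(L × P) = √(77.5833 × 77.9738) = 77.7783

77.78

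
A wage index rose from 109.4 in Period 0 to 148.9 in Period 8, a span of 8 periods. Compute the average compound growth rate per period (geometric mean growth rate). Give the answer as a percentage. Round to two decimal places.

3.93%

Growth factor = (148.9/109.4)^(1/8) = (1.361060)^(1/8) = 1.039285
Growth rate = 1.039285 − 1 = 0.039285 = 3.9285%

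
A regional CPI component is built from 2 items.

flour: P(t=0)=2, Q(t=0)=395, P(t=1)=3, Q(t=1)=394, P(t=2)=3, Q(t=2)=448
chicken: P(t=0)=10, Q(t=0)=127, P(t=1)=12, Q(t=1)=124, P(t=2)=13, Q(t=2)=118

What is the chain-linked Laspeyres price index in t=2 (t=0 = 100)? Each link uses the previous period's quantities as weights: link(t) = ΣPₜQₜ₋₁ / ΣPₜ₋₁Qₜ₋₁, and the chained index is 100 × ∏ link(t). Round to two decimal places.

Link t=0→t=1:
ΣP(t=1)Q(t=0) = 3×395 + 12×127 = 1185 + 1524 = 2709
ΣP(t=0)Q(t=0) = 2×395 + 10×127 = 790 + 1270 = 2060
link = 2709/2060 = 1.315049
Link t=1→t=2:
ΣP(t=2)Q(t=1) = 3×394 + 13×124 = 1182 + 1612 = 2794
ΣP(t=1)Q(t=1) = 3×394 + 12×124 = 1182 + 1488 = 2670
link = 2794/2670 = 1.046442
Chained index = 100 × 1.315049 × 1.046442 = 137.6122

137.61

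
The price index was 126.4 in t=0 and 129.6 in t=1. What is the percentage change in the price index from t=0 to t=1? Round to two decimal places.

Change = (129.6 − 126.4) / 126.4 × 100
       = 3.2 / 126.4 × 100 = 2.5316%

2.53%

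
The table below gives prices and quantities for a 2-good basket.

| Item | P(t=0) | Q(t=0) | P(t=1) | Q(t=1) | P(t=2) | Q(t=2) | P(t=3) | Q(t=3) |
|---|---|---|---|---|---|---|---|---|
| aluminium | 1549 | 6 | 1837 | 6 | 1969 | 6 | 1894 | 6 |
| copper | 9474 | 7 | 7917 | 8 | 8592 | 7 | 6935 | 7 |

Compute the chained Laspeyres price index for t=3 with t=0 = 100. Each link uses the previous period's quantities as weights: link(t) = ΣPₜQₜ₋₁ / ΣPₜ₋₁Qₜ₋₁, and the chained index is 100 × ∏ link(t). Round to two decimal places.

Link t=0→t=1:
ΣP(t=1)Q(t=0) = 1837×6 + 7917×7 = 11022 + 55419 = 66441
ΣP(t=0)Q(t=0) = 1549×6 + 9474×7 = 9294 + 66318 = 75612
link = 66441/75612 = 0.878710
Link t=1→t=2:
ΣP(t=2)Q(t=1) = 1969×6 + 8592×8 = 11814 + 68736 = 80550
ΣP(t=1)Q(t=1) = 1837×6 + 7917×8 = 11022 + 63336 = 74358
link = 80550/74358 = 1.083273
Link t=2→t=3:
ΣP(t=3)Q(t=2) = 1894×6 + 6935×7 = 11364 + 48545 = 59909
ΣP(t=2)Q(t=2) = 1969×6 + 8592×7 = 11814 + 60144 = 71958
link = 59909/71958 = 0.832555
Chained index = 100 × 0.878710 × 1.083273 × 0.832555 = 79.2495

79.25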